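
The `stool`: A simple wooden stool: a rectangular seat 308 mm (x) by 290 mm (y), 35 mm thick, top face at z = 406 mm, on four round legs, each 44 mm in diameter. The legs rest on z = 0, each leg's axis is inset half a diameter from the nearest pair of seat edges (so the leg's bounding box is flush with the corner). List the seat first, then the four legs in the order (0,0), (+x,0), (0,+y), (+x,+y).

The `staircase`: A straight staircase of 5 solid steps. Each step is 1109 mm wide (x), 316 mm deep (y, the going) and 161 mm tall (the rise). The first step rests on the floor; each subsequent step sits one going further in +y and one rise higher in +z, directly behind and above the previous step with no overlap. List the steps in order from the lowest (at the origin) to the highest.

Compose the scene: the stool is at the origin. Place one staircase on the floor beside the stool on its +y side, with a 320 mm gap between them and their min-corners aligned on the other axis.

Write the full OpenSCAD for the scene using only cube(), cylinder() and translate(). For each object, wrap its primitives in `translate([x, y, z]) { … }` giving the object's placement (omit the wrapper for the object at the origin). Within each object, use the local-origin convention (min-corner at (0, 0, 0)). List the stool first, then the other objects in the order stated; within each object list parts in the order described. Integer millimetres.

translate([0, 0, 371]) cube([308, 290, 35]);
translate([22, 22, 0]) cylinder(h = 371, r = 22);
translate([286, 22, 0]) cylinder(h = 371, r = 22);
translate([22, 268, 0]) cylinder(h = 371, r = 22);
translate([286, 268, 0]) cylinder(h = 371, r = 22);
translate([0, 610, 0]) {
  cube([1109, 316, 161]);
  translate([0, 316, 161]) cube([1109, 316, 161]);
  translate([0, 632, 322]) cube([1109, 316, 161]);
  translate([0, 948, 483]) cube([1109, 316, 161]);
  translate([0, 1264, 644]) cube([1109, 316, 161]);
}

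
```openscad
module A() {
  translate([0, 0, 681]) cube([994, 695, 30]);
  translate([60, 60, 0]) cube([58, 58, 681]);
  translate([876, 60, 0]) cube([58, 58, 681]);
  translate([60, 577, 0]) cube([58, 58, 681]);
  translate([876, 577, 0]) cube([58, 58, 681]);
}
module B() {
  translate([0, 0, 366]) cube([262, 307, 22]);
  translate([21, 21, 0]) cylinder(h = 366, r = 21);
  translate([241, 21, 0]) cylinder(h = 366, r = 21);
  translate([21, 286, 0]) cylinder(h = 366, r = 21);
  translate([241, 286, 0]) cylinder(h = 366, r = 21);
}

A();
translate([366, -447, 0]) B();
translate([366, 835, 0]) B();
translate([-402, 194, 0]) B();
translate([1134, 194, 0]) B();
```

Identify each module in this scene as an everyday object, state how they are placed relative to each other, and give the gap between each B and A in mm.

Each stool's nearest face is 140 mm from the table's bounding box.

A is a table. B is a stool. Four stools sit around the table at the −y, +y, −x, +x sides. The gap between each stool and the table is 140 mm.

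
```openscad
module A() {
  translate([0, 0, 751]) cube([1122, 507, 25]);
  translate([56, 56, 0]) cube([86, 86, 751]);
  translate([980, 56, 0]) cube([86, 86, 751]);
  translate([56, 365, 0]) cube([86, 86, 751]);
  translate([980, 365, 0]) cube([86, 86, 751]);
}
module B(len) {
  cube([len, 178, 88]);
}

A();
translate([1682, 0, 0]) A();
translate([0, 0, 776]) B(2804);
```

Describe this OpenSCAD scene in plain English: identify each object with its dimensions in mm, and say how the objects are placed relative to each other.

A is a table: top 1122 mm (x) × 507 mm (y), 25 mm thick, upper face at z = 776 mm, on four 86×86 mm square legs, each inset 56 mm from the nearest pair of top edges, running from z = 0 to the bottom of the top.

B is a rectangular beam 2804 mm long (x), 178 mm deep (y), 88 mm thick (z).

The beam spans the tops of two tables placed 560 mm apart, resting at z = 776 mm.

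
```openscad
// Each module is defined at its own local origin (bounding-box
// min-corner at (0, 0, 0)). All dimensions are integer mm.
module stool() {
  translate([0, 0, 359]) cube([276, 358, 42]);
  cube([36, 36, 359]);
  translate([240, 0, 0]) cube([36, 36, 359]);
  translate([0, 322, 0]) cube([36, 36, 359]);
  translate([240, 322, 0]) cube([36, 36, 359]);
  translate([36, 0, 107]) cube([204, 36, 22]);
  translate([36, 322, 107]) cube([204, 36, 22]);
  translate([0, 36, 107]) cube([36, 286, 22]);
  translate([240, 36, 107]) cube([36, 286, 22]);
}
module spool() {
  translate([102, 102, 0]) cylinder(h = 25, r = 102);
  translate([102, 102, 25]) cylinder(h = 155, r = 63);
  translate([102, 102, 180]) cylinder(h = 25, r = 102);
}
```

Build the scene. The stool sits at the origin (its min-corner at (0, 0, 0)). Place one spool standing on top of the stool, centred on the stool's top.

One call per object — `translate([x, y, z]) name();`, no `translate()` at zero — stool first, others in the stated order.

stool();
translate([36, 77, 401]) spool();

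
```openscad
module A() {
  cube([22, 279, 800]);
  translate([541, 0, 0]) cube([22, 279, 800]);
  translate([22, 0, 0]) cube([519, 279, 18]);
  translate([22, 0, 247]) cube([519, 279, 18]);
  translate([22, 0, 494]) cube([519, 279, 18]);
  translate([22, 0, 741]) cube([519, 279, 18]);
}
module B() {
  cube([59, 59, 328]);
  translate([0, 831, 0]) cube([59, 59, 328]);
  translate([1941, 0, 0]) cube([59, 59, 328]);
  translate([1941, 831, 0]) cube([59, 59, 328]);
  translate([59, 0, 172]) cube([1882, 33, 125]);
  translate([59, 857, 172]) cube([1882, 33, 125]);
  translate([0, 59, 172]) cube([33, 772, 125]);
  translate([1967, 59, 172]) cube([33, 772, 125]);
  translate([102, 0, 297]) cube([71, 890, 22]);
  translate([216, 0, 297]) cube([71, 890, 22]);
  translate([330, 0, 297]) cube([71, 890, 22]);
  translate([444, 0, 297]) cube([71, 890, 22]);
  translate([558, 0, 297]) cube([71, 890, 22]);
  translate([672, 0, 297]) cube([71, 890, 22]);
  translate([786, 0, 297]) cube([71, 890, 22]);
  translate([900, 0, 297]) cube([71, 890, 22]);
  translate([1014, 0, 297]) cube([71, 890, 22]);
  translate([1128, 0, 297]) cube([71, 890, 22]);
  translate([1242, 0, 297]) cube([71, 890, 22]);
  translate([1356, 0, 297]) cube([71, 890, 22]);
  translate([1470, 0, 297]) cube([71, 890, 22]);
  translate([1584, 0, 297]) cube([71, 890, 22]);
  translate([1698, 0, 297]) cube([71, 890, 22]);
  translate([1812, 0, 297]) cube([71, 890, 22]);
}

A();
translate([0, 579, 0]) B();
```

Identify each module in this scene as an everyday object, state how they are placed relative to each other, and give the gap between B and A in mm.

The bed frame's nearest face is 300 mm from the bookshelf's +y face.

A is a bookshelf. B is a bed frame. The bed frame is on the floor beside the bookshelf on its +y side. The gap between the bed frame and the bookshelf is 300 mm.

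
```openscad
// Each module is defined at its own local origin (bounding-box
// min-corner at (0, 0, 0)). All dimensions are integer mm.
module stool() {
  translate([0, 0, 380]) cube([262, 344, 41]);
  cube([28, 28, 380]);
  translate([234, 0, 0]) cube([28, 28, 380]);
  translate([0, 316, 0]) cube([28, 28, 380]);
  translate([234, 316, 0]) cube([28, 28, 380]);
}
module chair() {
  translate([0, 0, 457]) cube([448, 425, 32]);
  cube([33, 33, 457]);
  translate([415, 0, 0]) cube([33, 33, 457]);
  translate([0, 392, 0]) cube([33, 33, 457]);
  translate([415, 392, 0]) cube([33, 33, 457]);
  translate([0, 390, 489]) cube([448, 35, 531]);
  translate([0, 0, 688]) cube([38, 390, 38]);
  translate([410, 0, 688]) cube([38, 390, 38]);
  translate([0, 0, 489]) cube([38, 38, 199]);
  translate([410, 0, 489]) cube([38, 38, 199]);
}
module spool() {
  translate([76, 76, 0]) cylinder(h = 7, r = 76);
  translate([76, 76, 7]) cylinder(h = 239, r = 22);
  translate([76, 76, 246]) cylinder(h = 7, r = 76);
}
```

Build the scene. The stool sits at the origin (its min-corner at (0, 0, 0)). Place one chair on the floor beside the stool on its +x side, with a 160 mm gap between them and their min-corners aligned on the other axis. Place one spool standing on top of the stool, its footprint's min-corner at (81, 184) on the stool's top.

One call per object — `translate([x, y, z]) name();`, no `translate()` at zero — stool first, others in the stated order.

stool();
translate([422, 0, 0]) chair();
translate([81, 184, 421]) spool();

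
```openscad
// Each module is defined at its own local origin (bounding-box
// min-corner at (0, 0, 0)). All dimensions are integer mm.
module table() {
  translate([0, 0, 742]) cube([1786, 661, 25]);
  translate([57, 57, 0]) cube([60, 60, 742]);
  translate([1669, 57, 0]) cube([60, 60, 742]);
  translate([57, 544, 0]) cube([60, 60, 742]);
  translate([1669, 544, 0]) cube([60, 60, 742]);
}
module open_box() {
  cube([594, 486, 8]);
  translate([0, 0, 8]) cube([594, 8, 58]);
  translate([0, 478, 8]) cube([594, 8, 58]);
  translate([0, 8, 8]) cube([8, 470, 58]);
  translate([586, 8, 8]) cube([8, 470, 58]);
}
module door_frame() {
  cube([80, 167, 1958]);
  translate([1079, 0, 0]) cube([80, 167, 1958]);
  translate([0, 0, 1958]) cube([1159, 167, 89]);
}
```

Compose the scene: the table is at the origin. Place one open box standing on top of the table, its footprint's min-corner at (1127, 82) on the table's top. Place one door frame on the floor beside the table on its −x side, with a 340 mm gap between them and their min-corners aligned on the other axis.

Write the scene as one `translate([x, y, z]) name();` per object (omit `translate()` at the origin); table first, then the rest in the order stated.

table();
translate([1127, 82, 767]) open_box();
translate([-1499, 0, 0]) door_frame();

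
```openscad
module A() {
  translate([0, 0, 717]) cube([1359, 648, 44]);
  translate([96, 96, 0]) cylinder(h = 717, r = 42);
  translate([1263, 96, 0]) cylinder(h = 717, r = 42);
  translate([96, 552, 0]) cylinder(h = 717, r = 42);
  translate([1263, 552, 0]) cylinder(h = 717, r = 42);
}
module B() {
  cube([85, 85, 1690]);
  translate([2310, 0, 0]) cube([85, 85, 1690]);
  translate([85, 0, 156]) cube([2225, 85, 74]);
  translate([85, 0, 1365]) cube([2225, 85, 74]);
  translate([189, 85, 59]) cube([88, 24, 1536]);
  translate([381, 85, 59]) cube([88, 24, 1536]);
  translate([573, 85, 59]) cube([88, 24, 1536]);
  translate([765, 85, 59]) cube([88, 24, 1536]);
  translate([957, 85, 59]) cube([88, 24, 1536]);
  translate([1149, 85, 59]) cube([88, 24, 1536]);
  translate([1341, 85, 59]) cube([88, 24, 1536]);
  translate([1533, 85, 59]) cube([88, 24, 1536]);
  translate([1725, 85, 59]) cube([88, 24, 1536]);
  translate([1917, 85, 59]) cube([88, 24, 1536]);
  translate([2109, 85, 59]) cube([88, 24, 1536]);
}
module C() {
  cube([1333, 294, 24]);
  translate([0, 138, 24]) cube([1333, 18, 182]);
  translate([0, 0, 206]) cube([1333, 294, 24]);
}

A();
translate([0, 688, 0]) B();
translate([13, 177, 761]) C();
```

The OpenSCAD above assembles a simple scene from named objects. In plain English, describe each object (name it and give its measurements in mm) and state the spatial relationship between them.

A is a rectangular dining table. The top is 1359×648×44 mm with its upper surface at z = 761 mm. It stands on four round legs of 84 mm diameter, each leg's bounding box inset 54 mm from the nearest pair of top edges, running from the floor to the underside of the top.

B is a fence section. Two 85×85 mm posts, 1690 mm tall, stand on the floor with a clear span of 2225 mm between their inner faces. Two horizontal rails of 85×74 mm section span the gap between the posts with their undersides at z = 156 mm and z = 1365 mm, flush with the posts' −y face. 11 pickets, each 88 mm wide, 24 mm thick and 1536 mm tall, are fixed to the +y face of the rails with their bottoms at z = 59 mm, evenly spaced across the span with equal gaps (rounded down to the nearest mm) at the −x end and between each pair — any rounding remainder accumulates at the +x end.

C is an I-beam lying along x, 1333 mm long. Overall section height 230 mm. Two flanges 294 mm wide (y) and 24 mm thick, one on the floor and one at the top; a web 18 mm thick runs between them, centred on the flange width.

The fence section is on the floor beside the table on its +y side. The I-beam is on top of the table, centred.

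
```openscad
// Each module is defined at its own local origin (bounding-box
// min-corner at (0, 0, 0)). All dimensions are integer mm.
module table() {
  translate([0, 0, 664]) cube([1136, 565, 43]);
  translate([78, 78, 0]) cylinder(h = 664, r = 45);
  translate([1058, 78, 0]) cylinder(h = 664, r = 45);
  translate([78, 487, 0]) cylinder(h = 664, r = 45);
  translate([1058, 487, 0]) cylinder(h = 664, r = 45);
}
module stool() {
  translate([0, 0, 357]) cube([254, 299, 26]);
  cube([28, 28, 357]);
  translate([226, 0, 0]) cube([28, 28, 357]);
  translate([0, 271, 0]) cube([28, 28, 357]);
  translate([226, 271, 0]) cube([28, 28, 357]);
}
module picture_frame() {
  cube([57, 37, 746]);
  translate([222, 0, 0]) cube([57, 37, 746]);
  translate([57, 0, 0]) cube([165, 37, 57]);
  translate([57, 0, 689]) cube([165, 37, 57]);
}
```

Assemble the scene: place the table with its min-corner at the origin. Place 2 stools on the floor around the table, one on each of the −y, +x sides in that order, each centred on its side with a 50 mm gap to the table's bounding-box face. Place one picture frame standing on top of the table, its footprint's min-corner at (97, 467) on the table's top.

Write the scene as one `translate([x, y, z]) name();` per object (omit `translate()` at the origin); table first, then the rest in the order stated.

table();
translate([441, -349, 0]) stool();
translate([1186, 133, 0]) stool();
translate([97, 467, 707]) picture_frame();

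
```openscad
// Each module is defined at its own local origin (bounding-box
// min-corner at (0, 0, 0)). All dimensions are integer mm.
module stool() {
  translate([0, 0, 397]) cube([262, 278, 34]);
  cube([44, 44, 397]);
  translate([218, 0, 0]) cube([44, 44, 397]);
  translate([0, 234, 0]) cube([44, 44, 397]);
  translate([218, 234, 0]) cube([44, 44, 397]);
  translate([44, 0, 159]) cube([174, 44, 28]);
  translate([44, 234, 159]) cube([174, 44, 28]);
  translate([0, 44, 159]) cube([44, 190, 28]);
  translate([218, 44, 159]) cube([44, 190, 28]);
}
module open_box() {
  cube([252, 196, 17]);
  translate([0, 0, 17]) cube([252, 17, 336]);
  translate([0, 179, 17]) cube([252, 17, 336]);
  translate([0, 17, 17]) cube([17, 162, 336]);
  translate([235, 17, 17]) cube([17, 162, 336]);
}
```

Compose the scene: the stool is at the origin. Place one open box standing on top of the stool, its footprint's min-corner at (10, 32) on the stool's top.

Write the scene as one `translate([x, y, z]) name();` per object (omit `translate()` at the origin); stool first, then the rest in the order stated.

stool();
translate([10, 32, 431]) open_box();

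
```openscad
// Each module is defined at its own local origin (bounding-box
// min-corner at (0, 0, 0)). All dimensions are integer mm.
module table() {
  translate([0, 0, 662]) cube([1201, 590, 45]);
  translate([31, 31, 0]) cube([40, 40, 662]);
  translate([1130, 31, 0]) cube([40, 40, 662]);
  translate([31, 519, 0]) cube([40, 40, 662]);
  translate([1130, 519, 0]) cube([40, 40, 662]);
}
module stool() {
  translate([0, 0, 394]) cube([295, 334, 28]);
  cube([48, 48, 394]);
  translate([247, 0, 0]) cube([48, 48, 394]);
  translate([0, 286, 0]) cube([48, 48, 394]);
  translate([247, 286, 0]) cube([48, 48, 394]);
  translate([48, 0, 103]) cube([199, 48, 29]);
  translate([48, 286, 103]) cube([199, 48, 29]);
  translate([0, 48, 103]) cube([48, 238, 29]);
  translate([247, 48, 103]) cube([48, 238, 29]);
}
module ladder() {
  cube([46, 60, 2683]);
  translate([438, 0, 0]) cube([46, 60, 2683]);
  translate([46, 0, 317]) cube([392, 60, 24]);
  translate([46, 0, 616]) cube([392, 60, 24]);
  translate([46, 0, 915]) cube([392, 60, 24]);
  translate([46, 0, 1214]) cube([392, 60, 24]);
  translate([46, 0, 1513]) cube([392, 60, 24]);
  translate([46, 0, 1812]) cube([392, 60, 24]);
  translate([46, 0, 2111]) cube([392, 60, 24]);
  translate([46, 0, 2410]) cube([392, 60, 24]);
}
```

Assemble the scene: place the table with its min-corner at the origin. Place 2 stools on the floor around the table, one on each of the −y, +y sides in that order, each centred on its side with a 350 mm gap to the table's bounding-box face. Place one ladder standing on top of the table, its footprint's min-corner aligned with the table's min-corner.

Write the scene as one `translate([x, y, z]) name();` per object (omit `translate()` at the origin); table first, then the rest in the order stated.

table();
translate([453, -684, 0]) stool();
translate([453, 940, 0]) stool();
translate([0, 0, 707]) ladder();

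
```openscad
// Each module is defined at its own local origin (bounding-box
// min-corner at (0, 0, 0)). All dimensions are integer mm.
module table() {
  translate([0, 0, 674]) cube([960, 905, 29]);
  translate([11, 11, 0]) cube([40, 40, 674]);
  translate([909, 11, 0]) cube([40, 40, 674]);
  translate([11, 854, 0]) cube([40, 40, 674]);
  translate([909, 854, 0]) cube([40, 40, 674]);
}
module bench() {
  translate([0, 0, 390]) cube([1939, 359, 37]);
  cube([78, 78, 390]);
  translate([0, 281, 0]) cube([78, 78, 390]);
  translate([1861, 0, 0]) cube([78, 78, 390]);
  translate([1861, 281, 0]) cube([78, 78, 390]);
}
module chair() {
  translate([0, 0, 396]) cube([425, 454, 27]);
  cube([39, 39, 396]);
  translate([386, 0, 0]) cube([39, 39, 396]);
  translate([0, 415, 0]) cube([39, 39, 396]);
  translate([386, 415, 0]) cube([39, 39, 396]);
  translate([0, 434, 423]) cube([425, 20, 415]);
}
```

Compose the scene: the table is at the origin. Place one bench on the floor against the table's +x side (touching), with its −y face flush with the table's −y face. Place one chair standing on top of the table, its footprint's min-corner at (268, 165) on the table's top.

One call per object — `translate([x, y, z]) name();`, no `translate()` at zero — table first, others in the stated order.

table();
translate([960, 0, 0]) bench();
translate([268, 165, 703]) chair();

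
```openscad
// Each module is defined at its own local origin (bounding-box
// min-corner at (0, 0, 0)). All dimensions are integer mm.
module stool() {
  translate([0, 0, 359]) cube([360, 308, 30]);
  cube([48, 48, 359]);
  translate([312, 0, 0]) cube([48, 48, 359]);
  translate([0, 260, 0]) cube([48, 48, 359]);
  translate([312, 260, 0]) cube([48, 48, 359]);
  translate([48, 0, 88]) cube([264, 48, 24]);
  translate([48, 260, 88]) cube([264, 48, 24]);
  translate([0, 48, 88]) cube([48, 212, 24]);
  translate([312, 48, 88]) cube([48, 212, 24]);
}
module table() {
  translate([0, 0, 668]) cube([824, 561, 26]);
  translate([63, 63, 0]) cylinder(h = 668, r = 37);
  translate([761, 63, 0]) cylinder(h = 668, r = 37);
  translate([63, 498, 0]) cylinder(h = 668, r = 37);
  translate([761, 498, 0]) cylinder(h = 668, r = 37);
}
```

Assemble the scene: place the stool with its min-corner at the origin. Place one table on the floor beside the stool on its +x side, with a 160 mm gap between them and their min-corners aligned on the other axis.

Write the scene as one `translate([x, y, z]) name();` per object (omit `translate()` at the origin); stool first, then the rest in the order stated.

stool();
translate([520, 0, 0]) table();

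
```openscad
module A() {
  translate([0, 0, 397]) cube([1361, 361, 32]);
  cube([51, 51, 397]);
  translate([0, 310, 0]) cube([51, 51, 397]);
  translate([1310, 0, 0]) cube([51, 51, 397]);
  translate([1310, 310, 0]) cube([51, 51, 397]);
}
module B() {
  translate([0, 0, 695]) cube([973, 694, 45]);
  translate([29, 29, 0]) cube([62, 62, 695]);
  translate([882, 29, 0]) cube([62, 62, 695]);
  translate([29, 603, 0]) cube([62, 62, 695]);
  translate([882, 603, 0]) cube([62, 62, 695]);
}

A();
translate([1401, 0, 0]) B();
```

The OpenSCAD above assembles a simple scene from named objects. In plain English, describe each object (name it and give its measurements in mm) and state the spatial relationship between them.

A is a long wooden bench with a 1361 mm (x) × 361 mm (y) seat, 32 mm thick, its top surface 429 mm above the floor. Four 51 mm square legs at the seat corners, flush with the edges, run from z = 0 to the seat underside.

B is a table: top 973 mm (x) × 694 mm (y), 45 mm thick, upper face at z = 740 mm, on four 62×62 mm square legs, each inset 29 mm from the nearest pair of top edges, running from z = 0 to the bottom of the top.

The table is on the floor beside the bench on its +x side.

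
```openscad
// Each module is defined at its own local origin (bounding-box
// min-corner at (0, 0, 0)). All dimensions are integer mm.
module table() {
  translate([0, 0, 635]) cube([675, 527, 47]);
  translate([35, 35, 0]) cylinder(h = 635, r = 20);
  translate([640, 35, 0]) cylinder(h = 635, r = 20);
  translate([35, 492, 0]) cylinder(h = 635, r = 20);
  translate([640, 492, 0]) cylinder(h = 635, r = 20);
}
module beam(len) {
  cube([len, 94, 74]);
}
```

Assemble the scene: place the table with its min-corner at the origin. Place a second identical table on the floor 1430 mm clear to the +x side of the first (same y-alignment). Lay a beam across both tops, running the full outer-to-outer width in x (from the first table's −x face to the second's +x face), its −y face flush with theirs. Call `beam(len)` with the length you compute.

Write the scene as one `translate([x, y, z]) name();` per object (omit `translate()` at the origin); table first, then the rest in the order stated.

table();
translate([2105, 0, 0]) table();
translate([0, 0, 682]) beam(2780);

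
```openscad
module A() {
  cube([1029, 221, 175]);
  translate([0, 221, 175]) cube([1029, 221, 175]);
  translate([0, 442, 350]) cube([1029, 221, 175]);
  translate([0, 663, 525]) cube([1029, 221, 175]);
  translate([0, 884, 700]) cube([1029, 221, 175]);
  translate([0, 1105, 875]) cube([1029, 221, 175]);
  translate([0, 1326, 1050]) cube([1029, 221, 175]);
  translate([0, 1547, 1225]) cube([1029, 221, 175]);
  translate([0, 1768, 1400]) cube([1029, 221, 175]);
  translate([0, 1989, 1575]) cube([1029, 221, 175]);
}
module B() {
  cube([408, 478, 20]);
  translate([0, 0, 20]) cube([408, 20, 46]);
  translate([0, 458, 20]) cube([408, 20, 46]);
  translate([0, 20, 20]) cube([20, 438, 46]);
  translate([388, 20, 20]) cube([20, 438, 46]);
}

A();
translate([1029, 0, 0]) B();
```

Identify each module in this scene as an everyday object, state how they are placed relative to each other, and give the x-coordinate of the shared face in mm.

A is a staircase. B is an open box. The open box is against the staircase's +x side, with their −y faces flush. The x-coordinate of the shared face is 1029 mm.

The staircase's +x face and the open box's −x face are both at x = 1029 mm.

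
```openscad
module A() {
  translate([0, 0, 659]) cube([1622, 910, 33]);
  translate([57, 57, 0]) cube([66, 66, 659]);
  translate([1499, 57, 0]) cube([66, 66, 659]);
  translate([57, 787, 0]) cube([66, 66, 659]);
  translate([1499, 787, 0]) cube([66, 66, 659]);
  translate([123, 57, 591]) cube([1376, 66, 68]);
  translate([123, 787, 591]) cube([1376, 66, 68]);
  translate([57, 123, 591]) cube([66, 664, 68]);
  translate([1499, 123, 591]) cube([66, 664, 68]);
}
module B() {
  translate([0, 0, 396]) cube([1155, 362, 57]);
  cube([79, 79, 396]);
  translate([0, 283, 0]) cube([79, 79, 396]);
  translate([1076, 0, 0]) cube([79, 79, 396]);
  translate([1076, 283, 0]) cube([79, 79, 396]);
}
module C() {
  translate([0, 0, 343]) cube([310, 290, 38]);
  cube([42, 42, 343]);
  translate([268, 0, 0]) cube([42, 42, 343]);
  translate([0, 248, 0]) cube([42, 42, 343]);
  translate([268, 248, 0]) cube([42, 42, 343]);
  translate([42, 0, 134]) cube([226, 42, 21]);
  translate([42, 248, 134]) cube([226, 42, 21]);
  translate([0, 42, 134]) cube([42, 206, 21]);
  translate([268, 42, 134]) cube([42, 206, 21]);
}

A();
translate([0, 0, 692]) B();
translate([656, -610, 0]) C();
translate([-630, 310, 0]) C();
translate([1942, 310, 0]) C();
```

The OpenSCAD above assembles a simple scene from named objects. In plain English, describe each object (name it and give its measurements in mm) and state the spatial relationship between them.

A is a rectangular dining table. The top is 1622×910×33 mm with its upper surface at z = 692 mm. It stands on four 66×66 mm square legs, each inset 57 mm from the nearest pair of top edges, running from the floor to the underside of the top. Four apron rails, 66 mm thick and 68 mm tall, run between adjacent legs with their top edges flush with the underside of the top and their outer faces flush with the legs' outer faces.

B is a long wooden bench with a 1155 mm (x) × 362 mm (y) seat, 57 mm thick, its top surface 453 mm above the floor. Four 79 mm square legs at the seat corners, flush with the edges, run from z = 0 to the seat underside.

C is a four-legged stool. The seat is a 310×290×38 mm slab whose top surface is at z = 381 mm; four square legs, each 42×42 mm in cross-section, run from the floor (z = 0) to the underside of the seat, each flush with a corner of the seat. Four stretchers, 42 mm wide and 21 mm tall, connect adjacent legs with their undersides at z = 134 mm, each running between the inner faces of the legs it joins and aligned with the legs' outer faces on the other axis.

The bench is on top of the table. Three stools sit around the table at the −y, −x, +x sides.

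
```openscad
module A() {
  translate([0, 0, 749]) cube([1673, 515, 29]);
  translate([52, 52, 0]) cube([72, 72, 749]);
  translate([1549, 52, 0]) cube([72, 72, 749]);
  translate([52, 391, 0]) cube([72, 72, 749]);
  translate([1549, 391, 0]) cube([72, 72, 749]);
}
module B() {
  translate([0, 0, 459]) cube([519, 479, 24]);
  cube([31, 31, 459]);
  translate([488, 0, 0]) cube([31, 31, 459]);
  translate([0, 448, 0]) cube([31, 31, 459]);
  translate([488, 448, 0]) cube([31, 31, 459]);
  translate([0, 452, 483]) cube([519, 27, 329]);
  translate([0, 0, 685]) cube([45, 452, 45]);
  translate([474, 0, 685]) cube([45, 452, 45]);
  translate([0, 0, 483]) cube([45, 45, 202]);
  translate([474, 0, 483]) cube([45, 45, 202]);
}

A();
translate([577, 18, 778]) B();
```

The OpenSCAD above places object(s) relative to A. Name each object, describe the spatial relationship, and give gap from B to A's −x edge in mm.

The chair's min-x is at 577; the table's min-x is 0; gap = 577 mm.

A is a table. B is a chair. The chair is on top of the table, centred. The gap from the chair to the table's −x edge is 577 mm.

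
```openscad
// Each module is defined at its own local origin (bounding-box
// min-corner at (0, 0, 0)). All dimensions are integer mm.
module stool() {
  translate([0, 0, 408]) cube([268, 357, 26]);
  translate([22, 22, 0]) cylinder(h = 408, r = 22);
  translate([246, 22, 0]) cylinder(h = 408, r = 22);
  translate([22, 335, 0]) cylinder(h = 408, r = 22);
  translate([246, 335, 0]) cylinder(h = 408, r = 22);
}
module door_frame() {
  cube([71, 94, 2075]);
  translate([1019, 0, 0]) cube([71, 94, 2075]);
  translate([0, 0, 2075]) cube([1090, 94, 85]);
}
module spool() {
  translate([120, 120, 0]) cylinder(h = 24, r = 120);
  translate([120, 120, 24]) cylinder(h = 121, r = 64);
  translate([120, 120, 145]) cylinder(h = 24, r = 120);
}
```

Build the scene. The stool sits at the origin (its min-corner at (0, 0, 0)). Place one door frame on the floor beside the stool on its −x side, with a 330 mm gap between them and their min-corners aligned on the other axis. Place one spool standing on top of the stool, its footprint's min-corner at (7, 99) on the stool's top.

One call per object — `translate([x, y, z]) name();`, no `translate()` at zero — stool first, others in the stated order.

stool();
translate([-1420, 0, 0]) door_frame();
translate([7, 99, 434]) spool();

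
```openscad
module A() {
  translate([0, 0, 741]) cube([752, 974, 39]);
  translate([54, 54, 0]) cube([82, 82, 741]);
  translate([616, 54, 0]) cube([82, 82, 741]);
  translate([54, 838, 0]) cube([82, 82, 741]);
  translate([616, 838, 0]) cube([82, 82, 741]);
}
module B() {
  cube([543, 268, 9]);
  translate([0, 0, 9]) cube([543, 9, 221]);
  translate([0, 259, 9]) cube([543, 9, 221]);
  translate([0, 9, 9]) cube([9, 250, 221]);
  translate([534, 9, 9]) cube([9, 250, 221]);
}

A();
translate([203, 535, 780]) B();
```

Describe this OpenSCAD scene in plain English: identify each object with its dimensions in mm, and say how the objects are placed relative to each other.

A is a rectangular dining table. The top is 752×974×39 mm with its upper surface at z = 780 mm. It stands on four 82×82 mm square legs, each inset 54 mm from the nearest pair of top edges, running from the floor to the underside of the top.

B is an open storage box with external size 543×268×230 mm and wall thickness 9 mm (the base is also 9 mm thick). The base covers the whole footprint; the four walls stand on the base, with the y-facing walls full-width and the x-facing walls fitting between their inner faces.

The open box is on top of the table.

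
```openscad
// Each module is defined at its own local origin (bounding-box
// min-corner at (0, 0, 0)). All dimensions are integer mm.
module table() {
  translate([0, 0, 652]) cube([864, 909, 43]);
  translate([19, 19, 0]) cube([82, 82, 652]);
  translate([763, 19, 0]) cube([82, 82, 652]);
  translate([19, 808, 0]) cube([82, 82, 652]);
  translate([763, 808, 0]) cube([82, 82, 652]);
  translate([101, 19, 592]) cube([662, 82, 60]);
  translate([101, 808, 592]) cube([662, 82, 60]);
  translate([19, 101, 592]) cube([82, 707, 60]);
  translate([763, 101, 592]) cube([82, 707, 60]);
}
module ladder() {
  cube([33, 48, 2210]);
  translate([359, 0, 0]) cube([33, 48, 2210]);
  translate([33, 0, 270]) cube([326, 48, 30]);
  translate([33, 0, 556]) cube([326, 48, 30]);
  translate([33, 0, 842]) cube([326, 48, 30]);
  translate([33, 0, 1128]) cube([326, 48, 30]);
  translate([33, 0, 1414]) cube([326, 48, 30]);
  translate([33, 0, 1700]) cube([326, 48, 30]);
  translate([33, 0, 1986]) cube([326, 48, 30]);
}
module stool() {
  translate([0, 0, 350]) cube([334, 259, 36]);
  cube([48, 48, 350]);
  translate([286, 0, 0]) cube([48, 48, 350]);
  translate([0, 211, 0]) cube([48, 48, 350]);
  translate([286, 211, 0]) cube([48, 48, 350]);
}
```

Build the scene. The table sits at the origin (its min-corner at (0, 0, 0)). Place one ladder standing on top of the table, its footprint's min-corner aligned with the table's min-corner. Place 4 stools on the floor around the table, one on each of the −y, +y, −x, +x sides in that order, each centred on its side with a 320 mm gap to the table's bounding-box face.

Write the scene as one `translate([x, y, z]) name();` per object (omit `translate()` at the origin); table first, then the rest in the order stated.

table();
translate([0, 0, 695]) ladder();
translate([265, -579, 0]) stool();
translate([265, 1229, 0]) stool();
translate([-654, 325, 0]) stool();
translate([1184, 325, 0]) stool();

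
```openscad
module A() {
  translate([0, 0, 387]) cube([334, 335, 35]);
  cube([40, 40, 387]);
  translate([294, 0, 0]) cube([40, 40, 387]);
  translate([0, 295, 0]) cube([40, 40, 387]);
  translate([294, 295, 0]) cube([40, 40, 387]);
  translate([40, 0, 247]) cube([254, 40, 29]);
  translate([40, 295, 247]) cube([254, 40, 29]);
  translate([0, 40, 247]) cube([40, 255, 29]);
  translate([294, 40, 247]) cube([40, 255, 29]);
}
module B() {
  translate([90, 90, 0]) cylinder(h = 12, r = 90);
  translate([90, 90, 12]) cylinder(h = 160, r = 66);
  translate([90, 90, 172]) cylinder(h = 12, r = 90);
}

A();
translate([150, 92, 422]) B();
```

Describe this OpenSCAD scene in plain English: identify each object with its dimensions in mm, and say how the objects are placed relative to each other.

A is a four-legged stool. The seat is a 334×335×35 mm slab whose top surface is at z = 422 mm; four square legs, each 40×40 mm in cross-section, run from the floor (z = 0) to the underside of the seat, each flush with a corner of the seat. Four stretchers, 40 mm wide and 29 mm tall, connect adjacent legs with their undersides at z = 247 mm, each running between the inner faces of the legs it joins and aligned with the legs' outer faces on the other axis.

B is a spool: two coaxial disc flanges of radius 90 mm and thickness 12 mm, joined by a core cylinder of radius 66 mm and height 160 mm. The lower flange rests on z = 0 and the three cylinders share a vertical axis.

The spool is on top of the stool.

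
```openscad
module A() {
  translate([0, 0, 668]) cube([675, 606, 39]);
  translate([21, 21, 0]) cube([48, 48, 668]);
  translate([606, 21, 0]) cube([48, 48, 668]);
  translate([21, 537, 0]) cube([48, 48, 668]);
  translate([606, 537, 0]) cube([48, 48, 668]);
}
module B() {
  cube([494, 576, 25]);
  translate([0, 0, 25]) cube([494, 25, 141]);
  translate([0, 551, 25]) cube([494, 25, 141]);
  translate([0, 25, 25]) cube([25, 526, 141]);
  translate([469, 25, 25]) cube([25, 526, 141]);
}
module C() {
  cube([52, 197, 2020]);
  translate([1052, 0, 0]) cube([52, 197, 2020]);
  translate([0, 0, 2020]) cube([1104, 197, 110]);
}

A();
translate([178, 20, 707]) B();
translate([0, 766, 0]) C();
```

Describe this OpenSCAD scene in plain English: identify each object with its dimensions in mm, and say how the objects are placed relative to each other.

A is a rectangular dining table. The top is 675×606×39 mm with its upper surface at z = 707 mm. It stands on four 48×48 mm square legs, each inset 21 mm from the nearest pair of top edges, running from the floor to the underside of the top.

B is an open storage box with external size 494×576×166 mm and wall thickness 25 mm (the base is also 25 mm thick). The base covers the whole footprint; the four walls stand on the base, with the y-facing walls full-width and the x-facing walls fitting between their inner faces.

C is a door frame. The clear opening is 1000 mm wide and 2020 mm high. Two 52 mm wide jambs, 197 mm deep, stand either side of the opening from the floor to the top of the opening. A 110 mm thick head sits across the top of both jambs, spanning the full outside width of the frame.

The open box is on top of the table. The door frame is on the floor beside the table on its +y side.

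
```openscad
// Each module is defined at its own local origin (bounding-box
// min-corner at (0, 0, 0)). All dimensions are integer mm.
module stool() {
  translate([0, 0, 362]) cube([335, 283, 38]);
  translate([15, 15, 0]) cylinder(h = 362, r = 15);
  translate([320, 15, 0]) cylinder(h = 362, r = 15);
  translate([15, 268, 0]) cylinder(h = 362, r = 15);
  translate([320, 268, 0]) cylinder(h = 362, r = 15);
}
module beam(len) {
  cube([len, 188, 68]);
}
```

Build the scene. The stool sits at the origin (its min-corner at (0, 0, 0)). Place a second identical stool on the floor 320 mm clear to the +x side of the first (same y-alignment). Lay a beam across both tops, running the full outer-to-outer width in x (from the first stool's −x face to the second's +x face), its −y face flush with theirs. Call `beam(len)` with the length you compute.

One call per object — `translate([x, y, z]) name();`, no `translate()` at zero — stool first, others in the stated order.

stool();
translate([655, 0, 0]) stool();
translate([0, 0, 400]) beam(990);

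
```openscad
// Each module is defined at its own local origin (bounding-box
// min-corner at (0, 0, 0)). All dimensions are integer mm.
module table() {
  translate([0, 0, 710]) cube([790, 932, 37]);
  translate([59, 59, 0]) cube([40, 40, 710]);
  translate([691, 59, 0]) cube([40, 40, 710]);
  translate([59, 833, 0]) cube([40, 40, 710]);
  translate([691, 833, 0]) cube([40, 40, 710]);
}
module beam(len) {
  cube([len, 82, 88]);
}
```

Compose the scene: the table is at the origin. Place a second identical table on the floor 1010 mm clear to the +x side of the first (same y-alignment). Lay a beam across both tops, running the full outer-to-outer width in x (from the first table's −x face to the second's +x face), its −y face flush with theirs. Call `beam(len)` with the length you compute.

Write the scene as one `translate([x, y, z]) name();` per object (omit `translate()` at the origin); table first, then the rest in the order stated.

table();
translate([1800, 0, 0]) table();
translate([0, 0, 747]) beam(2590);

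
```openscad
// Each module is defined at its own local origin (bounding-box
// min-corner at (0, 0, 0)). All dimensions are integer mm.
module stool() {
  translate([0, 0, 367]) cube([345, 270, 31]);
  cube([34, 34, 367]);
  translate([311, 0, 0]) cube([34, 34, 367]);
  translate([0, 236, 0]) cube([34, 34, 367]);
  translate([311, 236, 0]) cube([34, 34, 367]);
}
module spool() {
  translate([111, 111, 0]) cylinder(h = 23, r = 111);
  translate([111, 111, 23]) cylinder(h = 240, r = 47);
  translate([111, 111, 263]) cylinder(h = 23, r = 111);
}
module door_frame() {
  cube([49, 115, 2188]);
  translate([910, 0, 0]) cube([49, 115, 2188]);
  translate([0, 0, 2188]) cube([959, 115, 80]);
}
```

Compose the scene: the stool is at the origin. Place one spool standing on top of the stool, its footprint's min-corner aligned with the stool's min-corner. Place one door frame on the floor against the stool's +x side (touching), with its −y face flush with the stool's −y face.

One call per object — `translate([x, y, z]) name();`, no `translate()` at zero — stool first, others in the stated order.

stool();
translate([0, 0, 398]) spool();
translate([345, 0, 0]) door_frame();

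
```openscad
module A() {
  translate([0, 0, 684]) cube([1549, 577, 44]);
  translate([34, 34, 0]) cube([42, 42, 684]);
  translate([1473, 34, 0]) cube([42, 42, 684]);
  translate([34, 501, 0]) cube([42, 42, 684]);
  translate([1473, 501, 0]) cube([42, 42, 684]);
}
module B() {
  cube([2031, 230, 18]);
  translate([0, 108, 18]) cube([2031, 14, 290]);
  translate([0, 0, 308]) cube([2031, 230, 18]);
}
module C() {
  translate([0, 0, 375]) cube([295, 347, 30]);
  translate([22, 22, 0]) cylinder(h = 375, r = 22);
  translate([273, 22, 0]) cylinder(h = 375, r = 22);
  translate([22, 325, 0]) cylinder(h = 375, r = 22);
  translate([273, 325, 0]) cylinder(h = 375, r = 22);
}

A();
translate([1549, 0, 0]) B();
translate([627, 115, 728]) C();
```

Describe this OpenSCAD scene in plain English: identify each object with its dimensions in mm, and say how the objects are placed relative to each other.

A is a table with a 1549×577 mm rectangular top, 44 mm thick, top surface at z = 728 mm, supported by four 42×42 mm square legs, each inset 34 mm from the nearest pair of top edges, running from the floor.

B is an I-beam lying along x, 2031 mm long. Overall section height 326 mm. Two flanges 230 mm wide (y) and 18 mm thick, one on the floor and one at the top; a web 14 mm thick runs between them, centred on the flange width.

C is a simple wooden stool: a rectangular seat 295 mm (x) by 347 mm (y), 30 mm thick, top face at z = 405 mm, on four round legs, each 44 mm in diameter. The legs rest on z = 0, each leg's axis is inset half a diameter from the nearest pair of seat edges (so the leg's bounding box is flush with the corner).

The I-beam is against the table's +x side, with their −y faces flush. The stool is on top of the table, centred.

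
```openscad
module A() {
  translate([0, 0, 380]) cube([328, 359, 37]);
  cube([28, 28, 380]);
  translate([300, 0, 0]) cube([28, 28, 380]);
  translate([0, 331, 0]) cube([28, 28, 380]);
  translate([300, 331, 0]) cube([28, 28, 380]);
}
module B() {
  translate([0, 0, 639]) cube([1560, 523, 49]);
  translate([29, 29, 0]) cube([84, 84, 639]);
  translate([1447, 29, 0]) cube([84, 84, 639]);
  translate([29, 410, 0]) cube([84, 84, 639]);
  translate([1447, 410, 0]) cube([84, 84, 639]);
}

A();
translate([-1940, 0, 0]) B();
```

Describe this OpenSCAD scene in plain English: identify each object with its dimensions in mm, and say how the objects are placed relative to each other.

A is a simple wooden stool: a rectangular seat 328 mm (x) by 359 mm (y), 37 mm thick, top face at z = 417 mm, on four square legs, each 28×28 mm in cross-section. The legs rest on z = 0, each flush with a corner of the seat.

B is a table with a 1560×523 mm rectangular top, 49 mm thick, top surface at z = 688 mm, supported by four 84×84 mm square legs, each inset 29 mm from the nearest pair of top edges, running from the floor.

The table is on the floor beside the stool on its −x side.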